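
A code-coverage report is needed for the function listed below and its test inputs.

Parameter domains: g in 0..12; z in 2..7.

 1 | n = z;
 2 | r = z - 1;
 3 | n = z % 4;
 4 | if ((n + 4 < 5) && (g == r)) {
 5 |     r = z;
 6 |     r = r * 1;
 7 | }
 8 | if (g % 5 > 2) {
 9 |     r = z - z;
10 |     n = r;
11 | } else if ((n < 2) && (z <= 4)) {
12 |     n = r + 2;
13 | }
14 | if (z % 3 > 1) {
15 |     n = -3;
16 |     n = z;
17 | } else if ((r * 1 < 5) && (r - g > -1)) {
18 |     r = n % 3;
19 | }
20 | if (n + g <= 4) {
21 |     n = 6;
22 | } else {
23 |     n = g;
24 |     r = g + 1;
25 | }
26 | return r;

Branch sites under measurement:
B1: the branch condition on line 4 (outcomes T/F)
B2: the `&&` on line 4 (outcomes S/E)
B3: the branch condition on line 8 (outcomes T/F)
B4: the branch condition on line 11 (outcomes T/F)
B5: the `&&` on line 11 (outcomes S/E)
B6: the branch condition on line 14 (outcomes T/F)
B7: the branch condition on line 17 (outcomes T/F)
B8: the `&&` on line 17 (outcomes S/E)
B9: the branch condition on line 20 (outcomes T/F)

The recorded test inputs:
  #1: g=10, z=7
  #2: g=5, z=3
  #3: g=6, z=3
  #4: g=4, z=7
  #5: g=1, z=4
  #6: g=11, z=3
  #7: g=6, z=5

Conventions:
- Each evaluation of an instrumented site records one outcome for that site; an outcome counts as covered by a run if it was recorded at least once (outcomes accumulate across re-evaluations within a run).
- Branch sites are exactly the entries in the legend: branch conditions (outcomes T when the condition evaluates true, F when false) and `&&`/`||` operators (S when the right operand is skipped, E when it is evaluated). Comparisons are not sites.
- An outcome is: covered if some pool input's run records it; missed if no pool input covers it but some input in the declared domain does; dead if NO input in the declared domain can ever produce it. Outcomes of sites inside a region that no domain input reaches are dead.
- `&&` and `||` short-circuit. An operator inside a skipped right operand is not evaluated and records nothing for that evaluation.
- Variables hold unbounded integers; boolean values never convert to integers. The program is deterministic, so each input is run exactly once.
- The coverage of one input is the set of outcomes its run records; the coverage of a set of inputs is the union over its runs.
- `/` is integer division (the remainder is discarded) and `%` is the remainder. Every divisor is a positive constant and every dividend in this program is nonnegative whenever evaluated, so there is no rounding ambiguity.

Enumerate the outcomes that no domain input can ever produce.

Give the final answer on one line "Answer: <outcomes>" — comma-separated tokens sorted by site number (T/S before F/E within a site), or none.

exhaustive pass over the 78-input domain:
  reachable outcomes have witnesses, e.g. B1=T (e.g. g=3, z=4), B1=F (e.g. g=0, z=2), B2=S (e.g. g=0, z=2), B2=E (e.g. g=0, z=4)

Answer: none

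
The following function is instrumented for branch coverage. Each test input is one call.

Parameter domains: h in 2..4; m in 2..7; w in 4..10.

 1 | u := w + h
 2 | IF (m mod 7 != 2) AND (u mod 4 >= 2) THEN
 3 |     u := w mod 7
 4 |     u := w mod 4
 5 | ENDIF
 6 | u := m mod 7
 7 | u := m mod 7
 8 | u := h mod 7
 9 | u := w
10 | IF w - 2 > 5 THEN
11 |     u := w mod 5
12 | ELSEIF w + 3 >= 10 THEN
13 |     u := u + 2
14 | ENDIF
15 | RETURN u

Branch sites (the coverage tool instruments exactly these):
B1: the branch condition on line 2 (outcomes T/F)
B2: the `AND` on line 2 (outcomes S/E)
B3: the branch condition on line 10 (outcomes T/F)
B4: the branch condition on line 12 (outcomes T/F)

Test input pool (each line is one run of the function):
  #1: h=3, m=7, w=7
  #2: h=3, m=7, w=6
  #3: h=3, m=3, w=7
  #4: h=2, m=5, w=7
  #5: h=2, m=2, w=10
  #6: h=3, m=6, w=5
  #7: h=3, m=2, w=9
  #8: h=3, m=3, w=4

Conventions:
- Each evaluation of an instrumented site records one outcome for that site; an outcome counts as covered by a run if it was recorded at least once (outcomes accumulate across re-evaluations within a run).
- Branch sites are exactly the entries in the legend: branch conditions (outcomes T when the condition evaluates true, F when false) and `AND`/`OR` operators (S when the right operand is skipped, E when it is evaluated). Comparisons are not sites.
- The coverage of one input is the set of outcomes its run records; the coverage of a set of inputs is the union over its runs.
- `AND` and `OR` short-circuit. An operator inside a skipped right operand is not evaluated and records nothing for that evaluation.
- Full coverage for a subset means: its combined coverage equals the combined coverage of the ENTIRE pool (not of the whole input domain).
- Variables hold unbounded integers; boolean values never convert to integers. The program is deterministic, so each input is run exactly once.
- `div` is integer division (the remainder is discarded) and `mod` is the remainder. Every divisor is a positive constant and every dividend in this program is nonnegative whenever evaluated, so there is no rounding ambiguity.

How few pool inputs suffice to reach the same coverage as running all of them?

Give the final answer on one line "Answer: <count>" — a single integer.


test 1 (h=3, m=7, w=7) fires B2->E, B1->T, B3->F, B4->T; hits B1=T, B2=E, B3=F, B4=T
test 2 (h=3, m=7, w=6) fires B2->E, B1->F, B3->F, B4->F; hits B1=F, B2=E, B3=F, B4=F
test 3 (h=3, m=3, w=7) fires B2->E, B1->T, B3->F, B4->T; hits B1=T, B2=E, B3=F, B4=T
test 4 (h=2, m=5, w=7) fires B2->E, B1->F, B3->F, B4->T; hits B1=F, B2=E, B3=F, B4=T
test 5 (h=2, m=2, w=10) fires B2->S, B1->F, B3->T; hits B1=F, B2=S, B3=T
test 6 (h=3, m=6, w=5) fires B2->E, B1->F, B3->F, B4->F; hits B1=F, B2=E, B3=F, B4=F
test 7 (h=3, m=2, w=9) fires B2->S, B1->F, B3->T; hits B1=F, B2=S, B3=T
test 8 (h=3, m=3, w=4) fires B2->E, B1->T, B3->F, B4->F; hits B1=T, B2=E, B3=F, B4=F
pool-wide coverage (8 outcomes): B1=T, B1=F, B2=S, B2=E, B3=T, B3=F, B4=T, B4=F
every size-1 subset falls short of the 8 outcomes (best: 4/8)
every size-2 subset falls short of the 8 outcomes (best: 7/8)
the canonical winner is {1, 2, 5}: size 3, full 8-outcome coverage, earliest index list among size-3 covers
Answer: 3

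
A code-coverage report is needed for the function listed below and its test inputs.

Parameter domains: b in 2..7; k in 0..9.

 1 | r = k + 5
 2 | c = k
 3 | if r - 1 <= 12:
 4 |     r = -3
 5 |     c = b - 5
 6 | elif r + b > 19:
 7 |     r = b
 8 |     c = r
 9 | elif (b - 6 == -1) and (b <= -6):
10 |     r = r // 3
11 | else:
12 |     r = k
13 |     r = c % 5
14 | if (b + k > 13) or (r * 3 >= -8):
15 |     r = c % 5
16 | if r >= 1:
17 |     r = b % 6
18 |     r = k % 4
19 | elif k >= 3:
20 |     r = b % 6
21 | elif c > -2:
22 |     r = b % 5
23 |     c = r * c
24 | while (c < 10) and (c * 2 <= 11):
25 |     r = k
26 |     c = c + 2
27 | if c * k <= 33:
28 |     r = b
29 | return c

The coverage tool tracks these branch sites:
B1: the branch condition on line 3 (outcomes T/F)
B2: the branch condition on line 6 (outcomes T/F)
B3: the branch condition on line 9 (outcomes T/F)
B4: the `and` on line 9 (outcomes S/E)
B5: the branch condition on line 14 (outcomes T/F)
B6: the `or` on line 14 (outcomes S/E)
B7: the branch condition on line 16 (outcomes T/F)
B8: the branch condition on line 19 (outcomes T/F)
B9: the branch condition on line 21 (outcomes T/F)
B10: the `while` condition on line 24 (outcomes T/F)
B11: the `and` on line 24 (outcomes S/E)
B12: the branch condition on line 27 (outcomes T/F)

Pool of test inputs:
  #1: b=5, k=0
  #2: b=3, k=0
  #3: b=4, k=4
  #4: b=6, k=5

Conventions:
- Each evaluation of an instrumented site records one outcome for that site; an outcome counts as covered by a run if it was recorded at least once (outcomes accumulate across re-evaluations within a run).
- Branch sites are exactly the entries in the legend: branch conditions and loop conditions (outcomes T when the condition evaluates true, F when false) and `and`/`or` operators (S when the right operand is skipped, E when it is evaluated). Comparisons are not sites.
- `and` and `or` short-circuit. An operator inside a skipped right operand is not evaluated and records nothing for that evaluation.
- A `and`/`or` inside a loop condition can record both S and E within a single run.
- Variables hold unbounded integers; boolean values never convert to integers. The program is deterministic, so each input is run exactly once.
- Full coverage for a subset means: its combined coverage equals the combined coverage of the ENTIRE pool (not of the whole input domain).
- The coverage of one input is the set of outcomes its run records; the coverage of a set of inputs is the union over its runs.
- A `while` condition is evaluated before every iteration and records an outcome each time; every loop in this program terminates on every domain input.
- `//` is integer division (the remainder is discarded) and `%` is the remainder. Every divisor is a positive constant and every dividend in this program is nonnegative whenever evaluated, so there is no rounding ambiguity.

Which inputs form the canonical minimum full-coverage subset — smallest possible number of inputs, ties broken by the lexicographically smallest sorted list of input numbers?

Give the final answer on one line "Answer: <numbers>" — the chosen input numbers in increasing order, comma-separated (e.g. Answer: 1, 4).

test 1 (b=5, k=0) hits B1=T, B5=F, B6=E, B7=F, B8=F, B9=T, B10=T, B10=F, B11=E, B12=T
test 2 (b=3, k=0) hits B1=T, B5=F, B6=E, B7=F, B8=F, B9=F, B10=T, B10=F, B11=E, B12=T
test 3 (b=4, k=4) hits B1=T, B5=F, B6=E, B7=F, B8=T, B10=T, B10=F, B11=E, B12=T
test 4 (b=6, k=5) hits B1=T, B5=F, B6=E, B7=F, B8=T, B10=T, B10=F, B11=E, B12=F
pool-wide coverage (13 outcomes): B1=T, B5=F, B6=E, B7=F, B8=T, B8=F, B9=T, B9=F, B10=T, B10=F, B11=E, B12=T, B12=F
every size-1 subset falls short of the 13 outcomes (best: 10/13)
every size-2 subset falls short of the 13 outcomes (best: 12/13)
size 3: inputs {1, 2, 4} cover all 13 outcomes, and no lexicographically smaller subset of this size does

Answer: 1, 2, 4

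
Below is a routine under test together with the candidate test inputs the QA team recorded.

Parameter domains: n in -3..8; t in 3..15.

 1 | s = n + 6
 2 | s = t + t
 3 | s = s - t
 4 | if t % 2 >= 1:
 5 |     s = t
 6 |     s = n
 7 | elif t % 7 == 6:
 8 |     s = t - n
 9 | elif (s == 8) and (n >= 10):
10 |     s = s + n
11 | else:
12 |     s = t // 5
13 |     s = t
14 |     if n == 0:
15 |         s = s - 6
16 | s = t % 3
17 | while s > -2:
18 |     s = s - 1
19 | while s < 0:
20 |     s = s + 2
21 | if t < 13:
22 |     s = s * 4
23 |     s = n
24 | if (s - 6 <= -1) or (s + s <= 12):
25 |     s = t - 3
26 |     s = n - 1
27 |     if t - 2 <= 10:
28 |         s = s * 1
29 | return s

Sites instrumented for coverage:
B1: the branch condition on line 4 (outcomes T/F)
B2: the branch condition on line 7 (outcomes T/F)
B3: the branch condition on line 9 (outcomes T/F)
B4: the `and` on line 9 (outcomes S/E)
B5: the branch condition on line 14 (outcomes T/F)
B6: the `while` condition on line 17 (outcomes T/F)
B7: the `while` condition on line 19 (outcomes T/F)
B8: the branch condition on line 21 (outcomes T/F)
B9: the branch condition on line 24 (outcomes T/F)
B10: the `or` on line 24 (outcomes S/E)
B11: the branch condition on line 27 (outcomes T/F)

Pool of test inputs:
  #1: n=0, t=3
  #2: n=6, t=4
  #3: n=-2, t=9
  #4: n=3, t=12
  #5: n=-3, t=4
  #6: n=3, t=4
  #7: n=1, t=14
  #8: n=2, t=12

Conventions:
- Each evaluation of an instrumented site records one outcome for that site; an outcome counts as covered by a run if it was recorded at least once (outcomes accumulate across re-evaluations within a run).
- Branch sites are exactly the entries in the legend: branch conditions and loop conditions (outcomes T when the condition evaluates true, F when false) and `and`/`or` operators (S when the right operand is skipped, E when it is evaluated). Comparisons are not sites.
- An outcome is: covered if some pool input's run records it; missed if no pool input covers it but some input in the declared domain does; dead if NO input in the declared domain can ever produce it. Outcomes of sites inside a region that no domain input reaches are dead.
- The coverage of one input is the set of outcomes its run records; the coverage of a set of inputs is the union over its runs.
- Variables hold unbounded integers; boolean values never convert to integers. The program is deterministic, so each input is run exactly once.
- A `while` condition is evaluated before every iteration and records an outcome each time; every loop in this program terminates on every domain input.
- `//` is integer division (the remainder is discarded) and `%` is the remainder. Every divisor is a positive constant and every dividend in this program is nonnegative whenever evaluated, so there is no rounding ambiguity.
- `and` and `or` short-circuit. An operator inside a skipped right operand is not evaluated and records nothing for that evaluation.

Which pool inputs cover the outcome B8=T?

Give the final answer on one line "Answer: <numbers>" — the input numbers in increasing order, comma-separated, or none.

input #1 (n=0, t=3): hits B8=T
input #2 (n=6, t=4): hits B8=T
input #3 (n=-2, t=9): hits B8=T
input #4 (n=3, t=12): hits B8=T
input #5 (n=-3, t=4): hits B8=T
input #6 (n=3, t=4): hits B8=T
input #7 (n=1, t=14): never hits B8=T
input #8 (n=2, t=12): hits B8=T

Answer: 1, 2, 3, 4, 5, 6, 8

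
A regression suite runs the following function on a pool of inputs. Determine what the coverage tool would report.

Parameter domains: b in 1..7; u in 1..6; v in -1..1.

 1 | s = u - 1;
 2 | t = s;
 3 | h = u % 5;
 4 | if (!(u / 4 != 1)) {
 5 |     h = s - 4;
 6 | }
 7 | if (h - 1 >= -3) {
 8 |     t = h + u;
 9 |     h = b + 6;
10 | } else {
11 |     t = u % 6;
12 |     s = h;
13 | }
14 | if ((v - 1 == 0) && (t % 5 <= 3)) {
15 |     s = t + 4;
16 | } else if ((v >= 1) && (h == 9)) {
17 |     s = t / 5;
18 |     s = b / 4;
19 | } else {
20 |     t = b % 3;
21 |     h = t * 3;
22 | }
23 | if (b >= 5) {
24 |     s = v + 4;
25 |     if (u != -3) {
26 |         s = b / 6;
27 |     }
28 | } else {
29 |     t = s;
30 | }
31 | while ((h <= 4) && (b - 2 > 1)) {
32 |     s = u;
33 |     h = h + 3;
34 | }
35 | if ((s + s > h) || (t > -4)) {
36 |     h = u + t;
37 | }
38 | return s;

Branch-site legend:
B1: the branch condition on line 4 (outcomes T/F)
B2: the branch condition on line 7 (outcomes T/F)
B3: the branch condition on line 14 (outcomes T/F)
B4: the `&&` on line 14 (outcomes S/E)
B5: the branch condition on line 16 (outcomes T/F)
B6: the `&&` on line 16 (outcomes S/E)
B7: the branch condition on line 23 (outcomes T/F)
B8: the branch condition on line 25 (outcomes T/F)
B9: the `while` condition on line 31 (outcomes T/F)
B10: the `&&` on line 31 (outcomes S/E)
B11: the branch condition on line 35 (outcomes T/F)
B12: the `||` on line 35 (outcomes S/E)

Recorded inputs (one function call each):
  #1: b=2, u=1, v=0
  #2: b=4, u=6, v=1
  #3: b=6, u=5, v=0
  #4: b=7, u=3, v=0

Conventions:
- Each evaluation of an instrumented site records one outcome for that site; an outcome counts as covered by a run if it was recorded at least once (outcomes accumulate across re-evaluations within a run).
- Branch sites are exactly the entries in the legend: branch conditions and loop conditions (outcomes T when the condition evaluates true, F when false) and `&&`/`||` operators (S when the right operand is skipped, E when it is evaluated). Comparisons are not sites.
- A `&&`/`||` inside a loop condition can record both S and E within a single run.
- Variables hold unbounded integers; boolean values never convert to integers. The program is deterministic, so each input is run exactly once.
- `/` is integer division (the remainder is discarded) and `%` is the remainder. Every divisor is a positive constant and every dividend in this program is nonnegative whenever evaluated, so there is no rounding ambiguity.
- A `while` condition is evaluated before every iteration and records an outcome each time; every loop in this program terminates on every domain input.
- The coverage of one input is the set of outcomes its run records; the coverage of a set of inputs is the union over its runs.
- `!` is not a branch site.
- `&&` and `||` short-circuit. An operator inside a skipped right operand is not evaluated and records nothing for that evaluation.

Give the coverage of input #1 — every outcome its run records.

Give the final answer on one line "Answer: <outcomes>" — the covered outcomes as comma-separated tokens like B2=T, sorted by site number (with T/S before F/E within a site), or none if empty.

Event log for input #1 (b=2, u=1, v=0):
  B1->F, B2->T, B4->S, B3->F, B6->S, B5->F, B7->F, B10->S, B9->F, B12->E
  B11->T
as a set, this run covers: B1=F, B2=T, B3=F, B4=S, B5=F, B6=S, B7=F, B9=F, B10=S, B11=T, B12=E

Answer: B1=F, B2=T, B3=F, B4=S, B5=F, B6=S, B7=F, B9=F, B10=S, B11=T, B12=E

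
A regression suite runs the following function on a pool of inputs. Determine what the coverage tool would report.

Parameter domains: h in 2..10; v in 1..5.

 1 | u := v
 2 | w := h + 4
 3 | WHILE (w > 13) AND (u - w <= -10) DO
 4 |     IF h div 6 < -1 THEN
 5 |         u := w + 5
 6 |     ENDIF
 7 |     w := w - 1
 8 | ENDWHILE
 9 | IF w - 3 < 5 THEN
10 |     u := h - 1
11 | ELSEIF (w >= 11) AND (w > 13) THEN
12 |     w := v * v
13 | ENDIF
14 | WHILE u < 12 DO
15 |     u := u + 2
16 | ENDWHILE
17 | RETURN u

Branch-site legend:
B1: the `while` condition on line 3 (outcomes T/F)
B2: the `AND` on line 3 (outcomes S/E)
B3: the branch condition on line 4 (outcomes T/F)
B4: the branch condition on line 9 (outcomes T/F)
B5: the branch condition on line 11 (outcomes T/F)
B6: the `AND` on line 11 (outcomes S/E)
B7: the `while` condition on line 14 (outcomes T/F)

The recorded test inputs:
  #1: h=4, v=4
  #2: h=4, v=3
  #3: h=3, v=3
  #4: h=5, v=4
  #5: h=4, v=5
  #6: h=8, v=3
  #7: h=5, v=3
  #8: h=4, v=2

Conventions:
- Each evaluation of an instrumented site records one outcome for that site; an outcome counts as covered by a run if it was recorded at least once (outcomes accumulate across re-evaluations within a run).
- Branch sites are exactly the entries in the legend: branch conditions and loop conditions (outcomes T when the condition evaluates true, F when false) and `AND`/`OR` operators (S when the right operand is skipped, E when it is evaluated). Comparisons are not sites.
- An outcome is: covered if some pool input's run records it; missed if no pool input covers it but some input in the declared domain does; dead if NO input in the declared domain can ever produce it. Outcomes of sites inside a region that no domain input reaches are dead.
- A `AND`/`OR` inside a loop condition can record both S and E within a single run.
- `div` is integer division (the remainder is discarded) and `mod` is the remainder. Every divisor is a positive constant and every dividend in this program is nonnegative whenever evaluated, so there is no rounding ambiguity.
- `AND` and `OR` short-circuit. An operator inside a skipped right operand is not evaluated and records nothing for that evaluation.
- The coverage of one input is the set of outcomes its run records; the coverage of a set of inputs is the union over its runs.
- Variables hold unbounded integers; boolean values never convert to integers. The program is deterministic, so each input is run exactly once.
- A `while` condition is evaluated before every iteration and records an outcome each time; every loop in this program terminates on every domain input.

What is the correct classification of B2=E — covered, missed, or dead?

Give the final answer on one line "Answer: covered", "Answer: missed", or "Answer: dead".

no pool input records B2=E
but domain input (h=10, v=1) does record it -> reachable, so missed

Answer: missed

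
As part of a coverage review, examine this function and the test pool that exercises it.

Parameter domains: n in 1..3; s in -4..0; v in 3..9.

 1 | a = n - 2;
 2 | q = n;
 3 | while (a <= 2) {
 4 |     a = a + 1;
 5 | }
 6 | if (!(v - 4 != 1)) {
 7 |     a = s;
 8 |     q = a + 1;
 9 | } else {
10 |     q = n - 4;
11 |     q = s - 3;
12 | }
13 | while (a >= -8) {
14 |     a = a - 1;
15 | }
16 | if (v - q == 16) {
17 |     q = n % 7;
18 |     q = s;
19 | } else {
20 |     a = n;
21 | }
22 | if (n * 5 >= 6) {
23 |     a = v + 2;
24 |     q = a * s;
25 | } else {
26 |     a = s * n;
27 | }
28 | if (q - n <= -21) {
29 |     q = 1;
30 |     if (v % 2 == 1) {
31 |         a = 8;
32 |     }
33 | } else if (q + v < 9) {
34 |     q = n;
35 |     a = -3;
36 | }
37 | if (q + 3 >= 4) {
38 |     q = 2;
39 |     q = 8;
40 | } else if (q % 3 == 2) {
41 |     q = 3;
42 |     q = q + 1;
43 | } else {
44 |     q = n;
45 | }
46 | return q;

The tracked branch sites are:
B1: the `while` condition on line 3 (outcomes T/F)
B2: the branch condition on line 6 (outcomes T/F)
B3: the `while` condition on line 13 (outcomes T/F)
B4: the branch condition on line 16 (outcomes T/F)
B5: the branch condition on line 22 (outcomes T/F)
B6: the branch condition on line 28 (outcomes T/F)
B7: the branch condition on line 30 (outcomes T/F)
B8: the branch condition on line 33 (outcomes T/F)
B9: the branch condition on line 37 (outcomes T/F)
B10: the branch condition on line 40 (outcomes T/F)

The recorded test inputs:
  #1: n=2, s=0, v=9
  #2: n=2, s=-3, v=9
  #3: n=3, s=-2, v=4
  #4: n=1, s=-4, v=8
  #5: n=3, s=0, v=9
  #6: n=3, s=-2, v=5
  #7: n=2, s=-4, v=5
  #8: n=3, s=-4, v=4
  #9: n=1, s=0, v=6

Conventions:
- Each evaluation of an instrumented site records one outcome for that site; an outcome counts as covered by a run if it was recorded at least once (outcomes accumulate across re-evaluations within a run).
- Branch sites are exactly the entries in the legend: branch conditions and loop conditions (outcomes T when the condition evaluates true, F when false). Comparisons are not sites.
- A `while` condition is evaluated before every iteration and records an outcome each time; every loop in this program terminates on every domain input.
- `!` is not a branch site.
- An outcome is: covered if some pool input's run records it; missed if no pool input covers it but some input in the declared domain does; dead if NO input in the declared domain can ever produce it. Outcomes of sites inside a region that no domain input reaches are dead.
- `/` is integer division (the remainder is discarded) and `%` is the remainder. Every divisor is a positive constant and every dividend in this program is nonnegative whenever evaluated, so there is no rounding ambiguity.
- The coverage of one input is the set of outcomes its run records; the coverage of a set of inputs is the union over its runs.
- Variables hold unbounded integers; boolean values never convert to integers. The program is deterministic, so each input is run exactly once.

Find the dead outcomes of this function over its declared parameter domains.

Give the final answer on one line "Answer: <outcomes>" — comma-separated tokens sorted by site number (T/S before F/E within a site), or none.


exhaustive pass over the 105-input domain:
  B10=T: never recorded by any domain input -> dead
  reachable outcomes have witnesses, e.g. B1=T (e.g. n=1, s=-4, v=3), B1=F (e.g. n=1, s=-4, v=3), B2=T (e.g. n=1, s=-4, v=5), B2=F (e.g. n=1, s=-4, v=3)
Answer: B10=T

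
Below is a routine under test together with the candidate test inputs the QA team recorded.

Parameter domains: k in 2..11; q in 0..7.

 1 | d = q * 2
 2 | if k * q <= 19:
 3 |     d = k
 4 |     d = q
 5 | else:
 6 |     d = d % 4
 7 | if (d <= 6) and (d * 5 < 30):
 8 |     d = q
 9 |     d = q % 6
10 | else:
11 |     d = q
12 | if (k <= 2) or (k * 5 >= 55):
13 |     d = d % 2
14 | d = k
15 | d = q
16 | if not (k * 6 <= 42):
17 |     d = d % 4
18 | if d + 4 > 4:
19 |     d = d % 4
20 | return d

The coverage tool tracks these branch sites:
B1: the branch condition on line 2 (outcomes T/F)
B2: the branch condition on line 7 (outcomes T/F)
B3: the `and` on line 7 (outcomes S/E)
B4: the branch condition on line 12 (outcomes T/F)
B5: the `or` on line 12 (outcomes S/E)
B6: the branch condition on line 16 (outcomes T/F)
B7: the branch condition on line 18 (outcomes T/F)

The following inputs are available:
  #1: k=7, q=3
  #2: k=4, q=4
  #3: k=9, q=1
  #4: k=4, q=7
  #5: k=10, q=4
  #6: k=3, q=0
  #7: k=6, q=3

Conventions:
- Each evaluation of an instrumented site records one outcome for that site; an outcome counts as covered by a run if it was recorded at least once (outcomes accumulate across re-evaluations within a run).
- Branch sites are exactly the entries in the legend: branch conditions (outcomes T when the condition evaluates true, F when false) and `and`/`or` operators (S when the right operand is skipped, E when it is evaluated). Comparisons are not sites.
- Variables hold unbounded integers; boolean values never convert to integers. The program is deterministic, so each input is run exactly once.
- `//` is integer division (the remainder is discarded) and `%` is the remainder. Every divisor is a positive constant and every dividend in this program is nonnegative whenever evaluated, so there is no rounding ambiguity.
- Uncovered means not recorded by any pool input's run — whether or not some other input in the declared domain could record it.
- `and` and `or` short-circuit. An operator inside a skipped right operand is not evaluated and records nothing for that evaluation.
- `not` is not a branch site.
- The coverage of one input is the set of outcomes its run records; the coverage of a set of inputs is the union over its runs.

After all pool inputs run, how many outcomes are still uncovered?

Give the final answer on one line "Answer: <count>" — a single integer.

run #1 (k=7, q=3) runs B1->F, B3->E, B2->T, B5->E, B4->F, B6->F, B7->T; records B1=F, B2=T, B3=E, B4=F, B5=E, B6=F, B7=T
run #2 (k=4, q=4) runs B1->T, B3->E, B2->T, B5->E, B4->F, B6->F, B7->T; records B1=T, B2=T, B3=E, B4=F, B5=E, B6=F, B7=T
run #3 (k=9, q=1) runs B1->T, B3->E, B2->T, B5->E, B4->F, B6->T, B7->T; records B1=T, B2=T, B3=E, B4=F, B5=E, B6=T, B7=T
run #4 (k=4, q=7) runs B1->F, B3->E, B2->T, B5->E, B4->F, B6->F, B7->T; records B1=F, B2=T, B3=E, B4=F, B5=E, B6=F, B7=T
run #5 (k=10, q=4) runs B1->F, B3->E, B2->T, B5->E, B4->F, B6->T, B7->F; records B1=F, B2=T, B3=E, B4=F, B5=E, B6=T, B7=F
run #6 (k=3, q=0) runs B1->T, B3->E, B2->T, B5->E, B4->F, B6->F, B7->F; records B1=T, B2=T, B3=E, B4=F, B5=E, B6=F, B7=F
run #7 (k=6, q=3) runs B1->T, B3->E, B2->T, B5->E, B4->F, B6->F, B7->T; records B1=T, B2=T, B3=E, B4=F, B5=E, B6=F, B7=T
union over the pool: B1=T, B1=F, B2=T, B3=E, B4=F, B5=E, B6=T, B6=F, B7=T, B7=F
uncovered (4 of 14): B2=F, B3=S, B4=T, B5=S

Answer: 4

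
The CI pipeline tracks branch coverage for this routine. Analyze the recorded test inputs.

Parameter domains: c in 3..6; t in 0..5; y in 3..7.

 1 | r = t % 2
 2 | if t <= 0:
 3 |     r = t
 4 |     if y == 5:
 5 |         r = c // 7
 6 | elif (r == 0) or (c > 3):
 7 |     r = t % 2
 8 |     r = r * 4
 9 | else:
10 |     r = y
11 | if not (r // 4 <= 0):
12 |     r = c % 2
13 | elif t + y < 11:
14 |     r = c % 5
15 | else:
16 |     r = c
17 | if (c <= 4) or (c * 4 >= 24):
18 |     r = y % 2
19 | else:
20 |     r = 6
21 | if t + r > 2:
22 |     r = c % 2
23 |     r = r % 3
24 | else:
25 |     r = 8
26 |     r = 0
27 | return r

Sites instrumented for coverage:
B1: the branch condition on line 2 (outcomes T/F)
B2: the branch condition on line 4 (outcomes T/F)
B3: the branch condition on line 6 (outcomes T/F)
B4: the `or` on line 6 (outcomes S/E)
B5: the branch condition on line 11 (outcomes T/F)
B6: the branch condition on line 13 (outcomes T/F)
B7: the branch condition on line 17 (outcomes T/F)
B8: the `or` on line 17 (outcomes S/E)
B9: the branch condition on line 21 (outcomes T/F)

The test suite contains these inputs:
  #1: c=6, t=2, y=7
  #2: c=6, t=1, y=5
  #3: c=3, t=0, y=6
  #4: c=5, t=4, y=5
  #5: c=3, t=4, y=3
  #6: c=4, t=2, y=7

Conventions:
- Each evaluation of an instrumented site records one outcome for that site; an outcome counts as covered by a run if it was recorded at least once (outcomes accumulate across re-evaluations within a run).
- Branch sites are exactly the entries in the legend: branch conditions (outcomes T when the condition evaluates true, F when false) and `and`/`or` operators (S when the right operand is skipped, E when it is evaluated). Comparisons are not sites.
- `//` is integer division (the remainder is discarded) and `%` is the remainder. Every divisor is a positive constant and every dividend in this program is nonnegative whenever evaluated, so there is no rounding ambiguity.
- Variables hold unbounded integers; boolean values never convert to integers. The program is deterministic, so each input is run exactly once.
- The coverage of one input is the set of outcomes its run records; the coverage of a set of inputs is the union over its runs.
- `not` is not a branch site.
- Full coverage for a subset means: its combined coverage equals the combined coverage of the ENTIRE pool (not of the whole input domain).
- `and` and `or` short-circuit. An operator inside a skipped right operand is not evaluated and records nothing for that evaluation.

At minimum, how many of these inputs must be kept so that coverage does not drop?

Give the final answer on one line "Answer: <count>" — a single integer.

input #1, c=6, t=2, y=7: events B1->F, B4->S, B3->T, B5->F, B6->T, B8->E, B7->T, B9->T; outcomes B1=F, B3=T, B4=S, B5=F, B6=T, B7=T, B8=E, B9=T
input #2, c=6, t=1, y=5: events B1->F, B4->E, B3->T, B5->T, B8->E, B7->T, B9->F; outcomes B1=F, B3=T, B4=E, B5=T, B7=T, B8=E, B9=F
input #3, c=3, t=0, y=6: events B1->T, B2->F, B5->F, B6->T, B8->S, B7->T, B9->F; outcomes B1=T, B2=F, B5=F, B6=T, B7=T, B8=S, B9=F
input #4, c=5, t=4, y=5: events B1->F, B4->S, B3->T, B5->F, B6->T, B8->E, B7->F, B9->T; outcomes B1=F, B3=T, B4=S, B5=F, B6=T, B7=F, B8=E, B9=T
input #5, c=3, t=4, y=3: events B1->F, B4->S, B3->T, B5->F, B6->T, B8->S, B7->T, B9->T; outcomes B1=F, B3=T, B4=S, B5=F, B6=T, B7=T, B8=S, B9=T
input #6, c=4, t=2, y=7: events B1->F, B4->S, B3->T, B5->F, B6->T, B8->S, B7->T, B9->T; outcomes B1=F, B3=T, B4=S, B5=F, B6=T, B7=T, B8=S, B9=T
the full pool covers 15 outcomes: B1=T, B1=F, B2=F, B3=T, B4=S, B4=E, B5=T, B5=F, B6=T, B7=T, B7=F, B8=S, B8=E, B9=T, B9=F
no size-1 subset reaches all 15 outcomes (best union: 8/15)
no size-2 subset reaches all 15 outcomes (best union: 13/15)
size 3: inputs {2, 3, 4} cover all 15 outcomes, and no lexicographically smaller subset of this size does

Answer: 3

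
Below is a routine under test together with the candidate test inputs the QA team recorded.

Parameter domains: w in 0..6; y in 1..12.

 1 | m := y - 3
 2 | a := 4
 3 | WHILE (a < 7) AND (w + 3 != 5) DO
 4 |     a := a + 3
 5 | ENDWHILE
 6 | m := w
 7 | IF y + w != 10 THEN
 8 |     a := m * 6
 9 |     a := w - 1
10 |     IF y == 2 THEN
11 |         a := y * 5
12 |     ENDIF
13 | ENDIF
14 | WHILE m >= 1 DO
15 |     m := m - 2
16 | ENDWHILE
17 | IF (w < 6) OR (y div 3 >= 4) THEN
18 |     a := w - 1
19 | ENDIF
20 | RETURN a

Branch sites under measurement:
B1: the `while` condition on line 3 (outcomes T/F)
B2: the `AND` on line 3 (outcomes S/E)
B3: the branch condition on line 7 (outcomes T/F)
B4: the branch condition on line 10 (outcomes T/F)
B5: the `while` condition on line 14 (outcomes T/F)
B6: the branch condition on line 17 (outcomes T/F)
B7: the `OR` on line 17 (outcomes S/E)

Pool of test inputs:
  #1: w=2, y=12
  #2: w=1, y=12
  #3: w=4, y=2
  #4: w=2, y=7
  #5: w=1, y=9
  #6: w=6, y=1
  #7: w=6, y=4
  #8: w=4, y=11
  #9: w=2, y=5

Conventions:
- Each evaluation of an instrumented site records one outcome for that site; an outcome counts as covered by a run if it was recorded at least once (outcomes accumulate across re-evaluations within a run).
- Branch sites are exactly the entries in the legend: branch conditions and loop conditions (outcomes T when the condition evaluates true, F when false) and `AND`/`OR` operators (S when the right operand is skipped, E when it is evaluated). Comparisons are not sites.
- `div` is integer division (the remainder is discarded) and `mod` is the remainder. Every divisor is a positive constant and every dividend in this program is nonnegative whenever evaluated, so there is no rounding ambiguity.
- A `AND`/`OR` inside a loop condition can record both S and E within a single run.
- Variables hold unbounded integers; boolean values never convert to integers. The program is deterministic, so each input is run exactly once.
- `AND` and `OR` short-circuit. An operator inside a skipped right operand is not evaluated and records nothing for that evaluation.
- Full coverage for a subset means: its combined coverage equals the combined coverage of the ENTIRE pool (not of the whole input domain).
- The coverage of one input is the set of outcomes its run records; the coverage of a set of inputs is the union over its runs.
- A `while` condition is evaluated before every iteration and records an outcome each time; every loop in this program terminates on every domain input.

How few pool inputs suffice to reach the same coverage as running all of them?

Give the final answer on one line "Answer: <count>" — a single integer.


input #1 (w=2, y=12): covers B1=F, B2=E, B3=T, B4=F, B5=T, B5=F, B6=T, B7=S
input #2 (w=1, y=12): covers B1=T, B1=F, B2=S, B2=E, B3=T, B4=F, B5=T, B5=F, B6=T, B7=S
input #3 (w=4, y=2): covers B1=T, B1=F, B2=S, B2=E, B3=T, B4=T, B5=T, B5=F, B6=T, B7=S
input #4 (w=2, y=7): covers B1=F, B2=E, B3=T, B4=F, B5=T, B5=F, B6=T, B7=S
input #5 (w=1, y=9): covers B1=T, B1=F, B2=S, B2=E, B3=F, B5=T, B5=F, B6=T, B7=S
input #6 (w=6, y=1): covers B1=T, B1=F, B2=S, B2=E, B3=T, B4=F, B5=T, B5=F, B6=F, B7=E
input #7 (w=6, y=4): covers B1=T, B1=F, B2=S, B2=E, B3=F, B5=T, B5=F, B6=F, B7=E
input #8 (w=4, y=11): covers B1=T, B1=F, B2=S, B2=E, B3=T, B4=F, B5=T, B5=F, B6=T, B7=S
input #9 (w=2, y=5): covers B1=F, B2=E, B3=T, B4=F, B5=T, B5=F, B6=T, B7=S
together the pool reaches 14 outcomes: B1=T, B1=F, B2=S, B2=E, B3=T, B3=F, B4=T, B4=F, B5=T, B5=F, B6=T, B6=F, B7=S, B7=E
size 1 is not enough: best union over all size-1 subsets is 10/14
size 2 is not enough: best union over all size-2 subsets is 13/14
inputs {1, 3, 7} (size 3) cover everything; no size-3 subset with a lexicographically smaller index list covers all 14
Answer: 3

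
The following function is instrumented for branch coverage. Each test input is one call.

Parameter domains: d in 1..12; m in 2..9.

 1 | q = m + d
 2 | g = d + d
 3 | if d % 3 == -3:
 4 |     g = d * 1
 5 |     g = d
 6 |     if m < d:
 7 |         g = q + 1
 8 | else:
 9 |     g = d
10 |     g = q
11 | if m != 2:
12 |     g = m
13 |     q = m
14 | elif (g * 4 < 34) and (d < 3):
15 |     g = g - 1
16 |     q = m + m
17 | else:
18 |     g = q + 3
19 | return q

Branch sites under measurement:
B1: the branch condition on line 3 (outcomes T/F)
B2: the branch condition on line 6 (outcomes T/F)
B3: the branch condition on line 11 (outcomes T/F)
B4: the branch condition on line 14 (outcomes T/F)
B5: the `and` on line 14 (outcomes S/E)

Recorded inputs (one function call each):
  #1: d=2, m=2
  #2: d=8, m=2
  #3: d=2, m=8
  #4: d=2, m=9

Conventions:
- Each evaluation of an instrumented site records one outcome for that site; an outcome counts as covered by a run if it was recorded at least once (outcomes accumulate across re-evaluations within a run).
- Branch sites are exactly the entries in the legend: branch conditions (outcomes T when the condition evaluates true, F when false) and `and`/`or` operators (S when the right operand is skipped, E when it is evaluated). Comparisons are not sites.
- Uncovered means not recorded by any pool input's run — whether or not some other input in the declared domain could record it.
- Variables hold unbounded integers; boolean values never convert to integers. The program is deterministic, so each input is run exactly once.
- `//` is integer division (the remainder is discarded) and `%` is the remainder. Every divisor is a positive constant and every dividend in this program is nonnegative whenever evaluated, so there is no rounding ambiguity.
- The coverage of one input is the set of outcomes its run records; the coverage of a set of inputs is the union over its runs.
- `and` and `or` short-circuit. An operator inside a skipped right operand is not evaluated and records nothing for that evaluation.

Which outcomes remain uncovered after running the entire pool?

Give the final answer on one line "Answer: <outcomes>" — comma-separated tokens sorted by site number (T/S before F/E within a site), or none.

input #1, d=2, m=2: outcomes B1=F, B3=F, B4=T, B5=E
input #2, d=8, m=2: outcomes B1=F, B3=F, B4=F, B5=S
input #3, d=2, m=8: outcomes B1=F, B3=T
input #4, d=2, m=9: outcomes B1=F, B3=T
union over the pool: B1=F, B3=T, B3=F, B4=T, B4=F, B5=S, B5=E
uncovered (3 of 10): B1=T, B2=T, B2=F

Answer: B1=T, B2=T, B2=F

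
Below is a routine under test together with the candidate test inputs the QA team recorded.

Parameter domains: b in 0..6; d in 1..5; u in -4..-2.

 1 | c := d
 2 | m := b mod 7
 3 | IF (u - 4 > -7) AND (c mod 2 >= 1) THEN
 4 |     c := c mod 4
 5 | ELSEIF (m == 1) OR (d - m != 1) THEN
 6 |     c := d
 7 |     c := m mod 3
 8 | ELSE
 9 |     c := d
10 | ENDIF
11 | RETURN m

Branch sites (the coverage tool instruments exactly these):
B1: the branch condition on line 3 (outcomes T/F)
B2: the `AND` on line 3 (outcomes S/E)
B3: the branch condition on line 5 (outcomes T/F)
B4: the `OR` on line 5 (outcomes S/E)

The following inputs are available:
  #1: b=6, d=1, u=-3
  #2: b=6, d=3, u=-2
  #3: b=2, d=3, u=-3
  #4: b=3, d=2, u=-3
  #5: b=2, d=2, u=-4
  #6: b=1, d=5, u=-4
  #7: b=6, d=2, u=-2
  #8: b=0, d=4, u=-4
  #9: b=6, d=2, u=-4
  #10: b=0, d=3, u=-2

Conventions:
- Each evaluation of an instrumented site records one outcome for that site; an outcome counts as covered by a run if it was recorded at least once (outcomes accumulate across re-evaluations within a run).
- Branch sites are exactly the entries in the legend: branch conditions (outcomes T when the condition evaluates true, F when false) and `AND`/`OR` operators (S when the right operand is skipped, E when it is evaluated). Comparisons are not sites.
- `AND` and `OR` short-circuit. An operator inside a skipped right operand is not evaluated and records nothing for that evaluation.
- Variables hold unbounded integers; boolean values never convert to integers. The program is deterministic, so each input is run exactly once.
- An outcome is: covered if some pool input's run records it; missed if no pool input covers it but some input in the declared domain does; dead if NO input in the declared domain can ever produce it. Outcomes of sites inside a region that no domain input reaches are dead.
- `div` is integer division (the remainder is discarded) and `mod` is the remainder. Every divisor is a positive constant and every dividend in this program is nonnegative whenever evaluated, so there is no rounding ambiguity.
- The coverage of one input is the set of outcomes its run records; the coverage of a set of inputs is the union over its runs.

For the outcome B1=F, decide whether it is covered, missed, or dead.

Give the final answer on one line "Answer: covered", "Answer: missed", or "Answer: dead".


B1=F is recorded by pool input(s) 1, 3, 4, 5, 6, 7, 8, 9 -> covered
Answer: covered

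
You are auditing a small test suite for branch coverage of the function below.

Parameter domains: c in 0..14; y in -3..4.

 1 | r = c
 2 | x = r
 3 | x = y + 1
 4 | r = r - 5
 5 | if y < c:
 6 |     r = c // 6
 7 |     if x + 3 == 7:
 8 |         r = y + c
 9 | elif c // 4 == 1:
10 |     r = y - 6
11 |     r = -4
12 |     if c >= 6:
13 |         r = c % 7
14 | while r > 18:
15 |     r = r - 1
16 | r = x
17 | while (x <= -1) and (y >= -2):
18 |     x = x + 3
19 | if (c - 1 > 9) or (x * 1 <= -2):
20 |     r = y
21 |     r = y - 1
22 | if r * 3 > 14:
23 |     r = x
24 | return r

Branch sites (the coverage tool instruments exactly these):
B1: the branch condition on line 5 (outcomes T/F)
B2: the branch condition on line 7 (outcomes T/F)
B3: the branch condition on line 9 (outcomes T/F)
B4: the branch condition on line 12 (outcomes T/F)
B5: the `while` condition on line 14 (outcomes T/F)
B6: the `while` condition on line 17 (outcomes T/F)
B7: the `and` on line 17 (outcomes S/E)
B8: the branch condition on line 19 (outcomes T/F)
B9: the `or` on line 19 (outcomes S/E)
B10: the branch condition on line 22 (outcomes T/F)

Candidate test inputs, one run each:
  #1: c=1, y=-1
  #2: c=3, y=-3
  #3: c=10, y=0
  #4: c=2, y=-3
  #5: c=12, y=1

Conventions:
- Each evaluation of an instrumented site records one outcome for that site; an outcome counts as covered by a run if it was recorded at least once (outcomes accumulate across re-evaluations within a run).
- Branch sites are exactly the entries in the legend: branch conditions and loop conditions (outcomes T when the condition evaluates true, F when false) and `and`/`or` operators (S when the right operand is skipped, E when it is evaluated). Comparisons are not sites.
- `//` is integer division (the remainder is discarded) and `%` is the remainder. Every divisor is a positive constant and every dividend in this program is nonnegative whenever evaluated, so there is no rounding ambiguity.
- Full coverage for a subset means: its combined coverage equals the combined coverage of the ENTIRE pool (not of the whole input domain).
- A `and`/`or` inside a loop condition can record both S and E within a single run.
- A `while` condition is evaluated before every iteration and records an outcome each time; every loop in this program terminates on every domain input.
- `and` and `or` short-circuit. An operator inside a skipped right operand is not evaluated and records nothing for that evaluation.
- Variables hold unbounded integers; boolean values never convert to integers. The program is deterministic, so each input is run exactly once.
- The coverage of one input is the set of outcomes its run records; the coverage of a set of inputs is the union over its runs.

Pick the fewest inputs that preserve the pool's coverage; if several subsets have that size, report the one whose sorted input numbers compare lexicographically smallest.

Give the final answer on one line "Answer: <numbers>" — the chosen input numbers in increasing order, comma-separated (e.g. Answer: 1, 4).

input #1, c=1, y=-1: events B1->T, B2->F, B5->F, B7->S, B6->F, B9->E, B8->F, B10->F; outcomes B1=T, B2=F, B5=F, B6=F, B7=S, B8=F, B9=E, B10=F
input #2, c=3, y=-3: events B1->T, B2->F, B5->F, B7->E, B6->F, B9->E, B8->T, B10->F; outcomes B1=T, B2=F, B5=F, B6=F, B7=E, B8=T, B9=E, B10=F
input #3, c=10, y=0: events B1->T, B2->F, B5->F, B7->S, B6->F, B9->E, B8->F, B10->F; outcomes B1=T, B2=F, B5=F, B6=F, B7=S, B8=F, B9=E, B10=F
input #4, c=2, y=-3: events B1->T, B2->F, B5->F, B7->E, B6->F, B9->E, B8->T, B10->F; outcomes B1=T, B2=F, B5=F, B6=F, B7=E, B8=T, B9=E, B10=F
input #5, c=12, y=1: events B1->T, B2->F, B5->F, B7->S, B6->F, B9->S, B8->T, B10->F; outcomes B1=T, B2=F, B5=F, B6=F, B7=S, B8=T, B9=S, B10=F
union over all inputs: B1=T, B2=F, B5=F, B6=F, B7=S, B7=E, B8=T, B8=F, B9=S, B9=E, B10=F (11 outcomes)
checked all size-1 subsets: none covers 11 outcomes (max 8/11)
checked all size-2 subsets: none covers 11 outcomes (max 10/11)
the canonical winner is {1, 2, 5}: size 3, full 11-outcome coverage, earliest index list among size-3 covers

Answer: 1, 2, 5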